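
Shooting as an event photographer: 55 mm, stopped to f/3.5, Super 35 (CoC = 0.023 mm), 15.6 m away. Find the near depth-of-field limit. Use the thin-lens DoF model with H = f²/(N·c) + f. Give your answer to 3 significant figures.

Hyperfocal distance H = f²/(N·c) + f = 55²/(3.5 × 0.023) + 55 = 3025/0.0805 + 55 ≈ 37632.6 mm ≈ 37.63 m.
Near limit Dn = s·(H − f)/(H + s − 2f) = 15600 × (37632.6 − 55) / (37632.6 + 15600 − 2 × 55) = 15600 × 37577.6 / 53122.6 ≈ 11035 mm ≈ 11.0 m.

11.0 m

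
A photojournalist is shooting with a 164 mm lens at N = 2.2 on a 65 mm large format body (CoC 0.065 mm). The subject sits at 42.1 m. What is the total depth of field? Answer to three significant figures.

Hyperfocal distance H = f²/(N·c) + f = 164²/(2.2 × 0.065) + 164 = 26896/0.143 + 164 ≈ 188247.9 mm ≈ 188.2 m.
Near limit Dn = s·(H − f)/(H + s − 2f) = 42100 × (188247.9 − 164) / (188247.9 + 42100 − 2 × 164) = 42100 × 188083.9 / 230019.9 ≈ 34425 mm.
Far limit Df = s·(H − f)/(H − s) = 42100 × (188247.9 − 164) / (188247.9 − 42100) = 42100 × 188083.9 / 146147.9 ≈ 54180 mm.
Depth of field = Df − Dn = 54180 − 34425 ≈ 19755 mm ≈ 19.8 m.

19.8 m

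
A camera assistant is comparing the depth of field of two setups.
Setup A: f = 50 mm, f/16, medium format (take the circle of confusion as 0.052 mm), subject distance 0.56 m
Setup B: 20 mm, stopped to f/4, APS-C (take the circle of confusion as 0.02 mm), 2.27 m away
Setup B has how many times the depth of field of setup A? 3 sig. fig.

Setup A: H = 50²/(16×0.052) + 50 ≈ 3054.8 mm; DoF = Df − Dn = 674.48 − 478.74 ≈ 195.74 mm.
Setup B: H = 20²/(4×0.02) + 20 ≈ 5020.0 mm; DoF = Df − Dn = 4127.3 − 1565.5 ≈ 2561.8 mm.
Ratio = 2561.8 / 195.74 ≈ 13.1.

13.1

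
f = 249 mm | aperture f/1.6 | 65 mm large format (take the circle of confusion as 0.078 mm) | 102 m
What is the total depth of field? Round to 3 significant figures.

Hyperfocal distance H = f²/(N·c) + f = 249²/(1.6 × 0.078) + 249 = 62001/0.1248 + 249 ≈ 497051.9 mm ≈ 497.1 m.
Near limit Dn = s·(H − f)/(H + s − 2f) = 102000 × (497051.9 − 249) / (497051.9 + 102000 − 2 × 249) = 102000 × 496802.9 / 598553.9 ≈ 84661 mm.
Far limit Df = s·(H − f)/(H − s) = 102000 × (497051.9 − 249) / (497051.9 − 102000) = 102000 × 496802.9 / 395051.9 ≈ 128271 mm.
Depth of field = Df − Dn = 128271 − 84661 ≈ 43610 mm ≈ 43.6 m.

43.6 m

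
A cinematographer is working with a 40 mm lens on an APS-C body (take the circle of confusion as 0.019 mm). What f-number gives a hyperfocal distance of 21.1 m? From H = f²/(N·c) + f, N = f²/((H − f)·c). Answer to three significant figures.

f/4

Rearrange H = f²/(N·c) + f for N: N = f² / ((H − f)·c).
N = 40² / ((21100 − 40) × 0.019) = 1600 / 400.1 ≈ 4.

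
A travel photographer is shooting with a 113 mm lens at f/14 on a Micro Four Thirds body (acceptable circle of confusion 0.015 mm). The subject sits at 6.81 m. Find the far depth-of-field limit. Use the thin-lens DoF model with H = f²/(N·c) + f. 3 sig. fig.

7.65 m

Hyperfocal distance H = f²/(N·c) + f = 113²/(14 × 0.015) + 113 = 12769/0.21 + 113 ≈ 60917.8 mm ≈ 60.92 m.
Far limit Df = s·(H − f)/(H − s) = 6810 × (60917.8 − 113) / (60917.8 − 6810) = 6810 × 60804.8 / 54107.8 ≈ 7652.9 mm ≈ 7.65 m.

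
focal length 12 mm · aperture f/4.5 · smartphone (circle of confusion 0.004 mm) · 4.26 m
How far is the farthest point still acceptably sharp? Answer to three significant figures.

9.08 m

Hyperfocal distance H = f²/(N·c) + f = 12²/(4.5 × 0.004) + 12 = 144/0.018 + 12 ≈ 8012.0 mm ≈ 8.012 m.
Far limit Df = s·(H − f)/(H − s) = 4260 × (8012.0 − 12) / (8012.0 − 4260) = 4260 × 8000.0 / 3752.0 ≈ 9083.2 mm ≈ 9.08 m.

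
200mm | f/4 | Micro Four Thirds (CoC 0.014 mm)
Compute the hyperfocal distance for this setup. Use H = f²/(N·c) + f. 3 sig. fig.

714 m

Hyperfocal distance H = f²/(N·c) + f = 200²/(4 × 0.014) + 200 = 40000/0.056 + 200 ≈ 714485.7 mm ≈ 714 m.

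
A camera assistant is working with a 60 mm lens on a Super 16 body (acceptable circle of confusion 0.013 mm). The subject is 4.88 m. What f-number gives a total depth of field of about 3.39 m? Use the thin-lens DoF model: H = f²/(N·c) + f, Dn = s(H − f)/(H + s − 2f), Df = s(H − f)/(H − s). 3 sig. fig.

Write h = H − f = f²/(N·c). The thin-lens limits are Dn = s·h/(h + (s−f)) and Df = s·h/(h − (s−f)), so DoF = Df − Dn = 2·s·(s−f)·h / (h² − (s−f)²).
That is a quadratic in h: DoF·h² − 2·s·(s−f)·h − DoF·(s−f)² = 0 ⇒ h = (s−f)·(s + √(s² + DoF²)) / DoF = 4820 × (4880 + √(4880² + 3390²)) / 3390 = 4820 × (4880 + 5941.93) / 3390 ≈ 15387 mm.
Then N = f²/(c·h) = 60² / (0.013 × 15387) = 3600 / 200.03 ≈ 18.

f/18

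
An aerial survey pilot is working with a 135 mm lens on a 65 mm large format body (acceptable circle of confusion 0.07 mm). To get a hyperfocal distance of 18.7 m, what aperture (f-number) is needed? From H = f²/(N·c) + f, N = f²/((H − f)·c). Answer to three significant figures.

f/14

Rearrange H = f²/(N·c) + f for N: N = f² / ((H − f)·c).
N = 135² / ((18700 − 135) × 0.07) = 18225 / 1300 ≈ 14.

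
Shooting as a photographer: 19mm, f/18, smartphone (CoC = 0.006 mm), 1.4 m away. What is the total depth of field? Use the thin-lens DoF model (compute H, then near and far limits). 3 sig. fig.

1.39 m

Hyperfocal distance H = f²/(N·c) + f = 19²/(18 × 0.006) + 19 = 361/0.108 + 19 ≈ 3361.6 mm ≈ 3.362 m.
Near limit Dn = s·(H − f)/(H + s − 2f) = 1400 × (3361.6 − 19) / (3361.6 + 1400 − 2 × 19) = 1400 × 3342.6 / 4723.6 ≈ 990.7 mm.
Far limit Df = s·(H − f)/(H − s) = 1400 × (3361.6 − 19) / (3361.6 − 1400) = 1400 × 3342.6 / 1961.6 ≈ 2385.6 mm.
Depth of field = Df − Dn = 2385.6 − 990.7 ≈ 1394.9 mm ≈ 1.39 m.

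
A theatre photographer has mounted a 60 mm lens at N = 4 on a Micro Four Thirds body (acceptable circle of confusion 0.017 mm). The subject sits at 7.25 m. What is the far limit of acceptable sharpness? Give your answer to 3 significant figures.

Hyperfocal distance H = f²/(N·c) + f = 60²/(4 × 0.017) + 60 = 3600/0.068 + 60 ≈ 53001.2 mm ≈ 53.00 m.
Far limit Df = s·(H − f)/(H − s) = 7250 × (53001.2 − 60) / (53001.2 − 7250) = 7250 × 52941.2 / 45751.2 ≈ 8389.4 mm ≈ 8.39 m.

8.39 m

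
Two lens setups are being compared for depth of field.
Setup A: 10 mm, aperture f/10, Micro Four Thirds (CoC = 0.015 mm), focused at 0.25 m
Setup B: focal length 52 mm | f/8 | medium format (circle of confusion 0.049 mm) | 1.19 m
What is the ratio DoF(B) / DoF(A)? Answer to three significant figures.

Setup A: H = 10²/(10×0.015) + 10 ≈ 676.7 mm; DoF = Df − Dn = 390.62 − 183.82 ≈ 206.80 mm.
Setup B: H = 52²/(8×0.049) + 52 ≈ 6950.0 mm; DoF = Df − Dn = 1425.11 − 1021.48 ≈ 403.63 mm.
Ratio = 403.63 / 206.80 ≈ 1.95.

1.95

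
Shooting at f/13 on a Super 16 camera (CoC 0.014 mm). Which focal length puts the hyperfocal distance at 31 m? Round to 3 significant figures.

75.0 mm

From H = f²/(N·c) + f, with f ≪ H: f ≈ √(H·N·c) = √(31000 × 13 × 0.014) = √5642.0 ≈ 75.11 mm.
Exact: f² + N·c·f − N·c·H = 0 ⇒ f = (−N·c + √((N·c)² + 4·N·c·H))/2 = (−0.182 + √22568)/2 ≈ 75.022 mm ≈ 75.0 mm.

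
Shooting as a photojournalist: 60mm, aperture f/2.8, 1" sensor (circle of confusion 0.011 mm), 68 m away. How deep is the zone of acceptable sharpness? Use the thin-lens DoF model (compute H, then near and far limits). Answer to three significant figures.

Hyperfocal distance H = f²/(N·c) + f = 60²/(2.8 × 0.011) + 60 = 3600/0.0308 + 60 ≈ 116943.1 mm ≈ 116.9 m.
Near limit Dn = s·(H − f)/(H + s − 2f) = 68000 × (116943.1 − 60) / (116943.1 + 68000 − 2 × 60) = 68000 × 116883.1 / 184823.1 ≈ 43004 mm.
Far limit Df = s·(H − f)/(H − s) = 68000 × (116943.1 − 60) / (116943.1 − 68000) = 68000 × 116883.1 / 48943.1 ≈ 162394 mm.
Depth of field = Df − Dn = 162394 − 43004 ≈ 119390 mm ≈ 119 m.

119 m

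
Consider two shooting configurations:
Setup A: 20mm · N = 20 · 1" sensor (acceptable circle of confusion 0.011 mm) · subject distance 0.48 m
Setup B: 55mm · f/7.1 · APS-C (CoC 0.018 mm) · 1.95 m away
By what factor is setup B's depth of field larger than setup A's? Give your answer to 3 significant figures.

1.21

Setup A: H = 20²/(20×0.011) + 20 ≈ 1838.2 mm; DoF = Df − Dn = 642.57 − 383.08 ≈ 259.49 mm.
Setup B: H = 55²/(7.1×0.018) + 55 ≈ 23724.8 mm; DoF = Df − Dn = 2119.70 − 1805.46 ≈ 314.24 mm.
Ratio = 314.24 / 259.49 ≈ 1.21.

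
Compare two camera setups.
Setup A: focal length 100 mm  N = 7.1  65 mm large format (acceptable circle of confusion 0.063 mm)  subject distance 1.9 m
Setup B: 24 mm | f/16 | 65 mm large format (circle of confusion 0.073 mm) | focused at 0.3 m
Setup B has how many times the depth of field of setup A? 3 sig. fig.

Setup A: H = 100²/(7.1×0.063) + 100 ≈ 22456.4 mm; DoF = Df − Dn = 2066.37 − 1758.42 ≈ 307.95 mm.
Setup B: H = 24²/(16×0.073) + 24 ≈ 517.2 mm; DoF = Df − Dn = 681.30 − 192.35 ≈ 488.95 mm.
Ratio = 488.95 / 307.95 ≈ 1.59.

1.59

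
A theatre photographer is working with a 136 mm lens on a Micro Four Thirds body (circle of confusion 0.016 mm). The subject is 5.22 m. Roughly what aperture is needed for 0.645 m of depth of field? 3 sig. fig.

f/14

Write h = H − f = f²/(N·c). The thin-lens limits are Dn = s·h/(h + (s−f)) and Df = s·h/(h − (s−f)), so DoF = Df − Dn = 2·s·(s−f)·h / (h² − (s−f)²).
That is a quadratic in h: DoF·h² − 2·s·(s−f)·h − DoF·(s−f)² = 0 ⇒ h = (s−f)·(s + √(s² + DoF²)) / DoF = 5084 × (5220 + √(5220² + 645²)) / 645 = 5084 × (5220 + 5259.70) / 645 ≈ 82603 mm.
Then N = f²/(c·h) = 136² / (0.016 × 82603) = 18496 / 1321.6 ≈ 14.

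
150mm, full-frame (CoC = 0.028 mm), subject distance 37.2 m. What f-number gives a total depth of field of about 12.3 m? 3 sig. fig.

Write h = H − f = f²/(N·c). The thin-lens limits are Dn = s·h/(h + (s−f)) and Df = s·h/(h − (s−f)), so DoF = Df − Dn = 2·s·(s−f)·h / (h² − (s−f)²).
That is a quadratic in h: DoF·h² − 2·s·(s−f)·h − DoF·(s−f)² = 0 ⇒ h = (s−f)·(s + √(s² + DoF²)) / DoF = 37050 × (37200 + √(37200² + 12300²)) / 12300 = 37050 × (37200 + 39180.7) / 12300 ≈ 230074 mm.
Then N = f²/(c·h) = 150² / (0.028 × 230074) = 22500 / 6442.1 ≈ 3.49.

f/3.49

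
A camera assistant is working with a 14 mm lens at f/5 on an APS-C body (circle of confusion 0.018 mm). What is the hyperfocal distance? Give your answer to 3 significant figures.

Hyperfocal distance H = f²/(N·c) + f = 14²/(5 × 0.018) + 14 = 196/0.09 + 14 ≈ 2191.8 mm ≈ 2.19 m.

2.19 m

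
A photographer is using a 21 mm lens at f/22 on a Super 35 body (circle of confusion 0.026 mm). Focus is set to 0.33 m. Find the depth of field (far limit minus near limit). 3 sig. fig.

Hyperfocal distance H = f²/(N·c) + f = 21²/(22 × 0.026) + 21 = 441/0.572 + 21 ≈ 792.0 mm ≈ 0.792 m.
Near limit Dn = s·(H − f)/(H + s − 2f) = 330 × (792.0 − 21) / (792.0 + 330 − 2 × 21) = 330 × 771.0 / 1080.0 ≈ 235.58 mm.
Far limit Df = s·(H − f)/(H − s) = 330 × (792.0 − 21) / (792.0 − 330) = 330 × 771.0 / 462.0 ≈ 550.72 mm.
Depth of field = Df − Dn = 550.72 − 235.58 ≈ 315.14 mm.

315 mm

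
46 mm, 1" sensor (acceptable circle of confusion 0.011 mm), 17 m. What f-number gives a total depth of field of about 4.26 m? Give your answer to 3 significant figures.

f/1.40

Write h = H − f = f²/(N·c). The thin-lens limits are Dn = s·h/(h + (s−f)) and Df = s·h/(h − (s−f)), so DoF = Df − Dn = 2·s·(s−f)·h / (h² − (s−f)²).
That is a quadratic in h: DoF·h² − 2·s·(s−f)·h − DoF·(s−f)² = 0 ⇒ h = (s−f)·(s + √(s² + DoF²)) / DoF = 16954 × (17000 + √(17000² + 4260²)) / 4260 = 16954 × (17000 + 17525.6) / 4260 ≈ 137406 mm.
Then N = f²/(c·h) = 46² / (0.011 × 137406) = 2116 / 1511.5 ≈ 1.40.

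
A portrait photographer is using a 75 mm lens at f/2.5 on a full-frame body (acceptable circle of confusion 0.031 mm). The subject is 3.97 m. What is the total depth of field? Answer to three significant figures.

Hyperfocal distance H = f²/(N·c) + f = 75²/(2.5 × 0.031) + 75 = 5625/0.0775 + 75 ≈ 72655.6 mm ≈ 72.66 m.
Near limit Dn = s·(H − f)/(H + s − 2f) = 3970 × (72655.6 − 75) / (72655.6 + 3970 − 2 × 75) = 3970 × 72580.6 / 76475.6 ≈ 3767.80 mm.
Far limit Df = s·(H − f)/(H − s) = 3970 × (72655.6 − 75) / (72655.6 − 3970) = 3970 × 72580.6 / 68685.6 ≈ 4195.13 mm.
Depth of field = Df − Dn = 4195.13 − 3767.80 ≈ 427.33 mm.

427 mm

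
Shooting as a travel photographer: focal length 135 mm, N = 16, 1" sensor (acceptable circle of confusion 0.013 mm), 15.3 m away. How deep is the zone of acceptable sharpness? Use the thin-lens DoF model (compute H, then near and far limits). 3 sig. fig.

Hyperfocal distance H = f²/(N·c) + f = 135²/(16 × 0.013) + 135 = 18225/0.208 + 135 ≈ 87755.2 mm ≈ 87.76 m.
Near limit Dn = s·(H − f)/(H + s − 2f) = 15300 × (87755.2 − 135) / (87755.2 + 15300 − 2 × 135) = 15300 × 87620.2 / 102785.2 ≈ 13042.6 mm.
Far limit Df = s·(H − f)/(H − s) = 15300 × (87755.2 − 135) / (87755.2 − 15300) = 15300 × 87620.2 / 72455.2 ≈ 18502.3 mm.
Depth of field = Df − Dn = 18502.3 − 13042.6 ≈ 5459.7 mm ≈ 5.46 m.

5.46 m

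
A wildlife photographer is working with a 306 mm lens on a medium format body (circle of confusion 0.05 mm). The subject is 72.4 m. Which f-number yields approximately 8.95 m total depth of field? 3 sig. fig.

f/1.60

Write h = H − f = f²/(N·c). The thin-lens limits are Dn = s·h/(h + (s−f)) and Df = s·h/(h − (s−f)), so DoF = Df − Dn = 2·s·(s−f)·h / (h² − (s−f)²).
That is a quadratic in h: DoF·h² − 2·s·(s−f)·h − DoF·(s−f)² = 0 ⇒ h = (s−f)·(s + √(s² + DoF²)) / DoF = 72094 × (72400 + √(72400² + 8950²)) / 8950 = 72094 × (72400 + 72951.1) / 8950 ≈ 1170832 mm.
Then N = f²/(c·h) = 306² / (0.05 × 1170832) = 93636 / 58542 ≈ 1.60.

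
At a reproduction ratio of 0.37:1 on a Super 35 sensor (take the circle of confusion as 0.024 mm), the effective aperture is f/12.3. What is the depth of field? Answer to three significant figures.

At magnification m, DoF ≈ 2·N_eff·c/m² = 2 × 12.3 × 0.024 / 0.37² = 0.5904 / 0.1369 ≈ 4.31 mm.

4.31 mm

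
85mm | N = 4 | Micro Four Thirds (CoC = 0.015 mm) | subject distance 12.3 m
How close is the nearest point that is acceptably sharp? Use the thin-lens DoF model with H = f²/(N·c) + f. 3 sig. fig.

11.2 m

Hyperfocal distance H = f²/(N·c) + f = 85²/(4 × 0.015) + 85 = 7225/0.06 + 85 ≈ 120501.7 mm ≈ 120.5 m.
Near limit Dn = s·(H − f)/(H + s − 2f) = 12300 × (120501.7 − 85) / (120501.7 + 12300 − 2 × 85) = 12300 × 120416.7 / 132631.7 ≈ 11167 mm ≈ 11.2 m.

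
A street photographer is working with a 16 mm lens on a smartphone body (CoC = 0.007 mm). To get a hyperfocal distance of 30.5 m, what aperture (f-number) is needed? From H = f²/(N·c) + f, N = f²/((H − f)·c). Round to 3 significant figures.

f/1.20

Rearrange H = f²/(N·c) + f for N: N = f² / ((H − f)·c).
N = 16² / ((30500 − 16) × 0.007) = 256 / 213.4 ≈ 1.20.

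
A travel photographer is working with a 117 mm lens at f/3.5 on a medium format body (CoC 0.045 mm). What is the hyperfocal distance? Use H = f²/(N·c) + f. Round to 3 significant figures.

87.0 m

Hyperfocal distance H = f²/(N·c) + f = 117²/(3.5 × 0.045) + 117 = 13689/0.1575 + 117 ≈ 87031.3 mm ≈ 87.0 m.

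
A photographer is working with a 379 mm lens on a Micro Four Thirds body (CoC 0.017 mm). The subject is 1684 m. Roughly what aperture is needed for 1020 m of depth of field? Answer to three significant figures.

f/1.40

Write h = H − f = f²/(N·c). The thin-lens limits are Dn = s·h/(h + (s−f)) and Df = s·h/(h − (s−f)), so DoF = Df − Dn = 2·s·(s−f)·h / (h² − (s−f)²).
That is a quadratic in h: DoF·h² − 2·s·(s−f)·h − DoF·(s−f)² = 0 ⇒ h = (s−f)·(s + √(s² + DoF²)) / DoF = 1683621 × (1684000 + √(1684000² + 1020000²)) / 1020000 = 1683621 × (1684000 + 1968821) / 1020000 ≈ 6029379 mm.
Then N = f²/(c·h) = 379² / (0.017 × 6029379) = 143641 / 102499 ≈ 1.40.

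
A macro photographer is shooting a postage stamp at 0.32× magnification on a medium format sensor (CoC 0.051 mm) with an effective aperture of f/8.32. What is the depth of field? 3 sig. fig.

At magnification m, DoF ≈ 2·N_eff·c/m² = 2 × 8.32 × 0.051 / 0.32² = 0.8486 / 0.1024 ≈ 8.29 mm.

8.29 mm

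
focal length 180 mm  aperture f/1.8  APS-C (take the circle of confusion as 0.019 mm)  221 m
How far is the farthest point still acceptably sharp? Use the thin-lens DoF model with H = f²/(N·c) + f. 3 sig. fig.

288 m

Hyperfocal distance H = f²/(N·c) + f = 180²/(1.8 × 0.019) + 180 = 32400/0.0342 + 180 ≈ 947548.4 mm ≈ 947.5 m.
Far limit Df = s·(H − f)/(H − s) = 221000 × (947548.4 − 180) / (947548.4 − 221000) = 221000 × 947368.4 / 726548.4 ≈ 288169 mm ≈ 288 m.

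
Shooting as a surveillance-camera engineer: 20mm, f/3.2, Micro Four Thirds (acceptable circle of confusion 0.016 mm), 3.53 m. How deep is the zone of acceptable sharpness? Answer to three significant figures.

Hyperfocal distance H = f²/(N·c) + f = 20²/(3.2 × 0.016) + 20 = 400/0.0512 + 20 ≈ 7832.5 mm ≈ 7.832 m.
Near limit Dn = s·(H − f)/(H + s − 2f) = 3530 × (7832.5 − 20) / (7832.5 + 3530 − 2 × 20) = 3530 × 7812.5 / 11322.5 ≈ 2435.7 mm.
Far limit Df = s·(H − f)/(H − s) = 3530 × (7832.5 − 20) / (7832.5 − 3530) = 3530 × 7812.5 / 4302.5 ≈ 6409.8 mm.
Depth of field = Df − Dn = 6409.8 − 2435.7 ≈ 3974.1 mm ≈ 3.97 m.

3.97 m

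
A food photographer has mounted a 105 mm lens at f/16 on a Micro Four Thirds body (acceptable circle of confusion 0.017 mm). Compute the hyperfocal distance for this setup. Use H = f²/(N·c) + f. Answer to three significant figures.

40.6 m

Hyperfocal distance H = f²/(N·c) + f = 105²/(16 × 0.017) + 105 = 11025/0.272 + 105 ≈ 40638.1 mm ≈ 40.6 m.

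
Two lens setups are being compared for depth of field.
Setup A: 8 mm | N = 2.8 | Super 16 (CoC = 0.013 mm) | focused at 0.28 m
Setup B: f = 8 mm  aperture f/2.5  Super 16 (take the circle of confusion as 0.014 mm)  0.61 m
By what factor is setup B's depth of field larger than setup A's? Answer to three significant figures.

5.08

Setup A: H = 8²/(2.8×0.013) + 8 ≈ 1766.2 mm; DoF = Df − Dn = 331.243 − 242.487 ≈ 88.756 mm.
Setup B: H = 8²/(2.5×0.014) + 8 ≈ 1836.6 mm; DoF = Df − Dn = 909.39 − 458.92 ≈ 450.47 mm.
Ratio = 450.47 / 88.756 ≈ 5.08.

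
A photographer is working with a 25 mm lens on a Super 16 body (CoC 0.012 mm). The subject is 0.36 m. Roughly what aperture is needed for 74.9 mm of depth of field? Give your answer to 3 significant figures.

Write h = H − f = f²/(N·c). The thin-lens limits are Dn = s·h/(h + (s−f)) and Df = s·h/(h − (s−f)), so DoF = Df − Dn = 2·s·(s−f)·h / (h² − (s−f)²).
That is a quadratic in h: DoF·h² − 2·s·(s−f)·h − DoF·(s−f)² = 0 ⇒ h = (s−f)·(s + √(s² + DoF²)) / DoF = 335 × (360 + √(360² + 74.9²)) / 74.9 = 335 × (360 + 367.709) / 74.9 ≈ 3254.8 mm.
Then N = f²/(c·h) = 25² / (0.012 × 3254.8) = 625 / 39.057 ≈ 16.

f/16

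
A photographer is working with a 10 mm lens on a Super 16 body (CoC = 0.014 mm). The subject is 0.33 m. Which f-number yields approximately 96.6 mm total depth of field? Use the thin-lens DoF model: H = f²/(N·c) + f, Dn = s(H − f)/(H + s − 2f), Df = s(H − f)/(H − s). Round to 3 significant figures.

f/3.20

Write h = H − f = f²/(N·c). The thin-lens limits are Dn = s·h/(h + (s−f)) and Df = s·h/(h − (s−f)), so DoF = Df − Dn = 2·s·(s−f)·h / (h² − (s−f)²).
That is a quadratic in h: DoF·h² − 2·s·(s−f)·h − DoF·(s−f)² = 0 ⇒ h = (s−f)·(s + √(s² + DoF²)) / DoF = 320 × (330 + √(330² + 96.6²)) / 96.6 = 320 × (330 + 343.848) / 96.6 ≈ 2232.2 mm.
Then N = f²/(c·h) = 10² / (0.014 × 2232.2) = 100 / 31.251 ≈ 3.20.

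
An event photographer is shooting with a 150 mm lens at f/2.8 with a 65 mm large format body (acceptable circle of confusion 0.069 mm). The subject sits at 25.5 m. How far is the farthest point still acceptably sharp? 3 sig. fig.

32.6 m

Hyperfocal distance H = f²/(N·c) + f = 150²/(2.8 × 0.069) + 150 = 22500/0.1932 + 150 ≈ 116609.6 mm ≈ 116.6 m.
Far limit Df = s·(H − f)/(H − s) = 25500 × (116609.6 − 150) / (116609.6 − 25500) = 25500 × 116459.6 / 91109.6 ≈ 32595 mm ≈ 32.6 m.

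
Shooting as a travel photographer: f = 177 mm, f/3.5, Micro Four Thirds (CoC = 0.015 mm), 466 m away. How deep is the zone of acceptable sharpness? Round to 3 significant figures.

Hyperfocal distance H = f²/(N·c) + f = 177²/(3.5 × 0.015) + 177 = 31329/0.0525 + 177 ≈ 596919.9 mm ≈ 596.9 m.
Near limit Dn = s·(H − f)/(H + s − 2f) = 466000 × (596919.9 − 177) / (596919.9 + 466000 − 2 × 177) = 466000 × 596742.9 / 1062565.9 ≈ 261708 mm.
Far limit Df = s·(H − f)/(H − s) = 466000 × (596919.9 − 177) / (596919.9 − 466000) = 466000 × 596742.9 / 130919.9 ≈ 2124064 mm.
Depth of field = Df − Dn = 2124064 − 261708 ≈ 1862356 mm ≈ 1860 m.

1860 m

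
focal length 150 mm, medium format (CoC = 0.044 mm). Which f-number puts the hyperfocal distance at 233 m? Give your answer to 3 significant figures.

Rearrange H = f²/(N·c) + f for N: N = f² / ((H − f)·c).
N = 150² / ((233000 − 150) × 0.044) = 22500 / 10245 ≈ 2.20.

f/2.20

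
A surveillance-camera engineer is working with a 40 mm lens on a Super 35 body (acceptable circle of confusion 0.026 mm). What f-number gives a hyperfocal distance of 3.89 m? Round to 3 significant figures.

f/16

Rearrange H = f²/(N·c) + f for N: N = f² / ((H − f)·c).
N = 40² / ((3890 − 40) × 0.026) = 1600 / 100.1 ≈ 16.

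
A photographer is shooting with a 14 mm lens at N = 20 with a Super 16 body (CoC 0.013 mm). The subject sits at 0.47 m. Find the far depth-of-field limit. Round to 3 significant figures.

1.19 m

Hyperfocal distance H = f²/(N·c) + f = 14²/(20 × 0.013) + 14 = 196/0.26 + 14 ≈ 767.8 mm ≈ 0.768 m.
Far limit Df = s·(H − f)/(H − s) = 470 × (767.8 − 14) / (767.8 − 470) = 470 × 753.8 / 297.8 ≈ 1189.6 mm ≈ 1.19 m.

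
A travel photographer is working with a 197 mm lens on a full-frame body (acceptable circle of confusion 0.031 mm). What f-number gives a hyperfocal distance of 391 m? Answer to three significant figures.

f/3.20

Rearrange H = f²/(N·c) + f for N: N = f² / ((H − f)·c).
N = 197² / ((391000 − 197) × 0.031) = 38809 / 12115 ≈ 3.20.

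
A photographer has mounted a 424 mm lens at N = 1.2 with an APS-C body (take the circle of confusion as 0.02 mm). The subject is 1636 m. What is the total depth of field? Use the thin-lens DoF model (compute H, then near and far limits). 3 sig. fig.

Hyperfocal distance H = f²/(N·c) + f = 424²/(1.2 × 0.02) + 424 = 179776/0.024 + 424 ≈ 7491090.7 mm ≈ 7491 m.
Near limit Dn = s·(H − f)/(H + s − 2f) = 1636000 × (7491090.7 − 424) / (7491090.7 + 1636000 − 2 × 424) = 1636000 × 7490666.7 / 9126242.7 ≈ 1342801 mm.
Far limit Df = s·(H − f)/(H − s) = 1636000 × (7491090.7 − 424) / (7491090.7 − 1636000) = 1636000 × 7490666.7 / 5855090.7 ≈ 2093004 mm.
Depth of field = Df − Dn = 2093004 − 1342801 ≈ 750203 mm ≈ 750 m.

750 m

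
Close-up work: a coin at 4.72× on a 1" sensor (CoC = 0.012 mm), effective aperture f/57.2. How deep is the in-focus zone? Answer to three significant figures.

At magnification m, DoF ≈ 2·N_eff·c/m² = 2 × 57.2 × 0.012 / 4.72² = 1.373 / 22.28 ≈ 0.0616 mm.

0.0616 mm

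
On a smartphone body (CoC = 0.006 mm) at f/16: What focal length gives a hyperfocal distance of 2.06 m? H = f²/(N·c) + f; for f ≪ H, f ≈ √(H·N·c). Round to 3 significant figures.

From H = f²/(N·c) + f, with f ≪ H: f ≈ √(H·N·c) = √(2060 × 16 × 0.006) = √197.76 ≈ 14.06 mm.
Exact: f² + N·c·f − N·c·H = 0 ⇒ f = (−N·c + √((N·c)² + 4·N·c·H))/2 = (−0.096 + √791.05)/2 ≈ 14.015 mm ≈ 14.0 mm.

14.0 mm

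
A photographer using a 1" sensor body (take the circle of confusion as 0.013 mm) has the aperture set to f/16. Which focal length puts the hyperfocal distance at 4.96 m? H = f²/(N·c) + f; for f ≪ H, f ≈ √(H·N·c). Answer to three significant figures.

From H = f²/(N·c) + f, with f ≪ H: f ≈ √(H·N·c) = √(4960 × 16 × 0.013) = √1031.7 ≈ 32.12 mm.
Exact: f² + N·c·f − N·c·H = 0 ⇒ f = (−N·c + √((N·c)² + 4·N·c·H))/2 = (−0.208 + √4126.8)/2 ≈ 32.016 mm ≈ 32.0 mm.

32.0 mm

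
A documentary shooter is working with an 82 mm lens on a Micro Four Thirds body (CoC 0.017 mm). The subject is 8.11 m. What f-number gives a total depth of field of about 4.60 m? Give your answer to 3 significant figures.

f/13

Write h = H − f = f²/(N·c). The thin-lens limits are Dn = s·h/(h + (s−f)) and Df = s·h/(h − (s−f)), so DoF = Df − Dn = 2·s·(s−f)·h / (h² − (s−f)²).
That is a quadratic in h: DoF·h² − 2·s·(s−f)·h − DoF·(s−f)² = 0 ⇒ h = (s−f)·(s + √(s² + DoF²)) / DoF = 8028 × (8110 + √(8110² + 4600²)) / 4600 = 8028 × (8110 + 9323.74) / 4600 ≈ 30426 mm.
Then N = f²/(c·h) = 82² / (0.017 × 30426) = 6724 / 517.24 ≈ 13.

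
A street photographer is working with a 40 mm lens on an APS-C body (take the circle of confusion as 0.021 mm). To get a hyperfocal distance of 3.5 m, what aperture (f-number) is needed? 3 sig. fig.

Rearrange H = f²/(N·c) + f for N: N = f² / ((H − f)·c).
N = 40² / ((3500 − 40) × 0.021) = 1600 / 72.66 ≈ 22.

f/22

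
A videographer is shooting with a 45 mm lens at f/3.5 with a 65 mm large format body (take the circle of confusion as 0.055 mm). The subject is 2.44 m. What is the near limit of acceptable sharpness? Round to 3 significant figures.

1.99 m

Hyperfocal distance H = f²/(N·c) + f = 45²/(3.5 × 0.055) + 45 = 2025/0.1925 + 45 ≈ 10564.5 mm ≈ 10.56 m.
Near limit Dn = s·(H − f)/(H + s − 2f) = 2440 × (10564.5 − 45) / (10564.5 + 2440 − 2 × 45) = 2440 × 10519.5 / 12914.5 ≈ 1987.5 mm ≈ 1.99 m.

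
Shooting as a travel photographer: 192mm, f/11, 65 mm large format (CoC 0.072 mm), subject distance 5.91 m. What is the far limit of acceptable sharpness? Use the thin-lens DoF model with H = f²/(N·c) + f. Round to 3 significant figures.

6.74 m

Hyperfocal distance H = f²/(N·c) + f = 192²/(11 × 0.072) + 192 = 36864/0.792 + 192 ≈ 46737.5 mm ≈ 46.74 m.
Far limit Df = s·(H − f)/(H − s) = 5910 × (46737.5 − 192) / (46737.5 − 5910) = 5910 × 46545.5 / 40827.5 ≈ 6737.7 mm ≈ 6.74 m.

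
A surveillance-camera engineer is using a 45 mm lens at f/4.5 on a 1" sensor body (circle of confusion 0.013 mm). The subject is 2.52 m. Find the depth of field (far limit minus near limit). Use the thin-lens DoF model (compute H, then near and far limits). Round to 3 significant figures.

Hyperfocal distance H = f²/(N·c) + f = 45²/(4.5 × 0.013) + 45 = 2025/0.0585 + 45 ≈ 34660.4 mm ≈ 34.66 m.
Near limit Dn = s·(H − f)/(H + s − 2f) = 2520 × (34660.4 − 45) / (34660.4 + 2520 − 2 × 45) = 2520 × 34615.4 / 37090.4 ≈ 2351.84 mm.
Far limit Df = s·(H − f)/(H − s) = 2520 × (34660.4 − 45) / (34660.4 − 2520) = 2520 × 34615.4 / 32140.4 ≈ 2714.05 mm.
Depth of field = Df − Dn = 2714.05 − 2351.84 ≈ 362.21 mm.

362 mm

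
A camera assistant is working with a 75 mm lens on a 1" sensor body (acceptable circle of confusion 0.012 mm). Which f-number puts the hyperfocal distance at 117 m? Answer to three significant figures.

f/4.01

Rearrange H = f²/(N·c) + f for N: N = f² / ((H − f)·c).
N = 75² / ((117000 − 75) × 0.012) = 5625 / 1403 ≈ 4.01.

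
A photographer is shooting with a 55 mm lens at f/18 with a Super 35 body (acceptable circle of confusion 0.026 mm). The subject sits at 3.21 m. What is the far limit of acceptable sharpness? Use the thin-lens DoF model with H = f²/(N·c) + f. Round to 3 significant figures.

Hyperfocal distance H = f²/(N·c) + f = 55²/(18 × 0.026) + 55 = 3025/0.468 + 55 ≈ 6518.7 mm ≈ 6.519 m.
Far limit Df = s·(H − f)/(H − s) = 3210 × (6518.7 − 55) / (6518.7 − 3210) = 3210 × 6463.7 / 3308.7 ≈ 6270.9 mm ≈ 6.27 m.

6.27 m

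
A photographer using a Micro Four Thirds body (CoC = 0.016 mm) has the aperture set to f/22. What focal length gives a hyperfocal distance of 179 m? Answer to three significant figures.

From H = f²/(N·c) + f, with f ≪ H: f ≈ √(H·N·c) = √(179000 × 22 × 0.016) = √63008 ≈ 251.0 mm.
The +f correction barely moves this — solving exactly, f² + N·c·f − N·c·H = 0 ⇒ f = (−N·c + √((N·c)² + 4·N·c·H))/2 = (−0.352 + √252032)/2 ≈ 250.84 mm, so f ≈ 251 mm.

251 mm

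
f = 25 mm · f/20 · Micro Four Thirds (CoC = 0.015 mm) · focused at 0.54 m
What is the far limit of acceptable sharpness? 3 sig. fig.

Hyperfocal distance H = f²/(N·c) + f = 25²/(20 × 0.015) + 25 = 625/0.3 + 25 ≈ 2108.3 mm ≈ 2.108 m.
Far limit Df = s·(H − f)/(H − s) = 540 × (2108.3 − 25) / (2108.3 − 540) = 540 × 2083.3 / 1568.3 ≈ 717.32 mm ≈ 0.717 m.

0.717 m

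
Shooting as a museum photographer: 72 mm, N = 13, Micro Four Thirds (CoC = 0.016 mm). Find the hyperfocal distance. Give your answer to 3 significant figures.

Hyperfocal distance H = f²/(N·c) + f = 72²/(13 × 0.016) + 72 = 5184/0.208 + 72 ≈ 24995.1 mm ≈ 25.0 m.

25.0 m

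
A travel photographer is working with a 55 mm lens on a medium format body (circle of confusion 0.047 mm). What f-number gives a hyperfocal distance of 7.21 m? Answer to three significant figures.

f/9

Rearrange H = f²/(N·c) + f for N: N = f² / ((H − f)·c).
N = 55² / ((7210 − 55) × 0.047) = 3025 / 336.3 ≈ 9.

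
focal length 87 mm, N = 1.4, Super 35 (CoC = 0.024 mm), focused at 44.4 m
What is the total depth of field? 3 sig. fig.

Hyperfocal distance H = f²/(N·c) + f = 87²/(1.4 × 0.024) + 87 = 7569/0.0336 + 87 ≈ 225354.9 mm ≈ 225.4 m.
Near limit Dn = s·(H − f)/(H + s − 2f) = 44400 × (225354.9 − 87) / (225354.9 + 44400 − 2 × 87) = 44400 × 225267.9 / 269580.9 ≈ 37102 mm.
Far limit Df = s·(H − f)/(H − s) = 44400 × (225354.9 − 87) / (225354.9 − 44400) = 44400 × 225267.9 / 180954.9 ≈ 55273 mm.
Depth of field = Df − Dn = 55273 − 37102 ≈ 18171 mm ≈ 18.2 m.

18.2 m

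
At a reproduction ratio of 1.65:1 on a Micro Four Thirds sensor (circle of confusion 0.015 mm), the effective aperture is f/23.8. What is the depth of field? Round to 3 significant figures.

At magnification m, DoF ≈ 2·N_eff·c/m² = 2 × 23.8 × 0.015 / 1.65² = 0.714 / 2.722 ≈ 0.262 mm.

0.262 mm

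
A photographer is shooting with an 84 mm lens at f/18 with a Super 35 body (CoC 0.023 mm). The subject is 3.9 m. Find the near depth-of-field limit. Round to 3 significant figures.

3.19 m

Hyperfocal distance H = f²/(N·c) + f = 84²/(18 × 0.023) + 84 = 7056/0.414 + 84 ≈ 17127.5 mm ≈ 17.13 m.
Near limit Dn = s·(H − f)/(H + s − 2f) = 3900 × (17127.5 − 84) / (17127.5 + 3900 − 2 × 84) = 3900 × 17043.5 / 20859.5 ≈ 3186.5 mm ≈ 3.19 m.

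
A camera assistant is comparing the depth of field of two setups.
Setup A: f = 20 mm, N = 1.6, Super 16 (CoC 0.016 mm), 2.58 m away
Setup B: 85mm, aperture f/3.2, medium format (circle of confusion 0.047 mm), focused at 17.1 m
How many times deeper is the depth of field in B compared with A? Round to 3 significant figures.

Setup A: H = 20²/(1.6×0.016) + 20 ≈ 15645.0 mm; DoF = Df − Dn = 3085.53 − 2216.80 ≈ 868.73 mm.
Setup B: H = 85²/(3.2×0.047) + 85 ≈ 48123.6 mm; DoF = Df − Dn = 26479 − 12627 ≈ 13852 mm.
Ratio = 13852 / 868.73 ≈ 15.9.

15.9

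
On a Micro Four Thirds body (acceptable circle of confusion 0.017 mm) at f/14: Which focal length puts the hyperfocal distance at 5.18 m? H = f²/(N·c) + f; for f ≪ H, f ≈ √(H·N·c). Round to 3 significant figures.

35.0 mm

From H = f²/(N·c) + f, with f ≪ H: f ≈ √(H·N·c) = √(5180 × 14 × 0.017) = √1232.8 ≈ 35.11 mm.
Exact: f² + N·c·f − N·c·H = 0 ⇒ f = (−N·c + √((N·c)² + 4·N·c·H))/2 = (−0.238 + √4931.4)/2 ≈ 34.993 mm ≈ 35.0 mm.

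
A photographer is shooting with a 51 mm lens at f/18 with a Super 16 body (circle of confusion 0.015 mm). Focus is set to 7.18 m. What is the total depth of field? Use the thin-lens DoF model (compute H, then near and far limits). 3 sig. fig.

Hyperfocal distance H = f²/(N·c) + f = 51²/(18 × 0.015) + 51 = 2601/0.27 + 51 ≈ 9684.3 mm ≈ 9.684 m.
Near limit Dn = s·(H − f)/(H + s − 2f) = 7180 × (9684.3 − 51) / (9684.3 + 7180 − 2 × 51) = 7180 × 9633.3 / 16762.3 ≈ 4126 mm.
Far limit Df = s·(H − f)/(H − s) = 7180 × (9684.3 − 51) / (9684.3 − 7180) = 7180 × 9633.3 / 2504.3 ≈ 27619 mm.
Depth of field = Df − Dn = 27619 − 4126 ≈ 23493 mm ≈ 23.5 m.

23.5 m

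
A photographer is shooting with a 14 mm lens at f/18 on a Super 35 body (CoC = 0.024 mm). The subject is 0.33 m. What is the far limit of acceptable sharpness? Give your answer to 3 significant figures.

1.09 m

Hyperfocal distance H = f²/(N·c) + f = 14²/(18 × 0.024) + 14 = 196/0.432 + 14 ≈ 467.7 mm ≈ 0.468 m.
Far limit Df = s·(H − f)/(H − s) = 330 × (467.7 − 14) / (467.7 − 330) = 330 × 453.7 / 137.7 ≈ 1087.3 mm ≈ 1.09 m.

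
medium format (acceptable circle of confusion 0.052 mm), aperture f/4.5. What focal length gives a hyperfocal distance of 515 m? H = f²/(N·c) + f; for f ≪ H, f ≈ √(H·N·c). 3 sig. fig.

From H = f²/(N·c) + f, with f ≪ H: f ≈ √(H·N·c) = √(515000 × 4.5 × 0.052) = √120510 ≈ 347.1 mm.
The +f correction barely moves this — solving exactly, f² + N·c·f − N·c·H = 0 ⇒ f = (−N·c + √((N·c)² + 4·N·c·H))/2 = (−0.234 + √482040)/2 ≈ 347.03 mm, so f ≈ 347 mm.

347 mm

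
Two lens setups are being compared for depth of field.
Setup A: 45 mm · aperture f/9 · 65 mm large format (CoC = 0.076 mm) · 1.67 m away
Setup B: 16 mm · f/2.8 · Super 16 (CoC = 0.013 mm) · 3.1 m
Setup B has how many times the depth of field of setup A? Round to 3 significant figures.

Setup A: H = 45²/(9×0.076) + 45 ≈ 3005.5 mm; DoF = Df − Dn = 3702.0 − 1078.2 ≈ 2623.8 mm.
Setup B: H = 16²/(2.8×0.013) + 16 ≈ 7049.0 mm; DoF = Df − Dn = 5521.0 − 2155.0 ≈ 3366.0 mm.
Ratio = 3366.0 / 2623.8 ≈ 1.28.

1.28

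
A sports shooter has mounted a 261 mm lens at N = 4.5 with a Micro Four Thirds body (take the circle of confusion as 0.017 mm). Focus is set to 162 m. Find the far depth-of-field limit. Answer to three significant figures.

Hyperfocal distance H = f²/(N·c) + f = 261²/(4.5 × 0.017) + 261 = 68121/0.0765 + 261 ≈ 890731.6 mm ≈ 890.7 m.
Far limit Df = s·(H − f)/(H − s) = 162000 × (890731.6 − 261) / (890731.6 − 162000) = 162000 × 890470.6 / 728731.6 ≈ 197955 mm ≈ 198 m.

198 m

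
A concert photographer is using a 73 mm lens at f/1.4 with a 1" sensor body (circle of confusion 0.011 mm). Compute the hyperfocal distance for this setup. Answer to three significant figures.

346 m

Hyperfocal distance H = f²/(N·c) + f = 73²/(1.4 × 0.011) + 73 = 5329/0.0154 + 73 ≈ 346112.0 mm ≈ 346 m.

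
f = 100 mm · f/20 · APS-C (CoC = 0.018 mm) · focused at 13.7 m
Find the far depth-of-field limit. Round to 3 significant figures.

26.8 m

Hyperfocal distance H = f²/(N·c) + f = 100²/(20 × 0.018) + 100 = 10000/0.36 + 100 ≈ 27877.8 mm ≈ 27.88 m.
Far limit Df = s·(H − f)/(H − s) = 13700 × (27877.8 − 100) / (27877.8 − 13700) = 13700 × 27777.8 / 14177.8 ≈ 26842 mm ≈ 26.8 m.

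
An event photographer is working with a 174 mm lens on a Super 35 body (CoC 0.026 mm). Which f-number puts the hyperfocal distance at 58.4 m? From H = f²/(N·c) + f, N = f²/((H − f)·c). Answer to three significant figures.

Rearrange H = f²/(N·c) + f for N: N = f² / ((H − f)·c).
N = 174² / ((58400 − 174) × 0.026) = 30276 / 1514 ≈ 20.

f/20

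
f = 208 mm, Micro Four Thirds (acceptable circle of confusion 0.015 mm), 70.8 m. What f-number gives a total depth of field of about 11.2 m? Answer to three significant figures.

f/3.21

Write h = H − f = f²/(N·c). The thin-lens limits are Dn = s·h/(h + (s−f)) and Df = s·h/(h − (s−f)), so DoF = Df − Dn = 2·s·(s−f)·h / (h² − (s−f)²).
That is a quadratic in h: DoF·h² − 2·s·(s−f)·h − DoF·(s−f)² = 0 ⇒ h = (s−f)·(s + √(s² + DoF²)) / DoF = 70592 × (70800 + √(70800² + 11200²)) / 11200 = 70592 × (70800 + 71680.4) / 11200 ≈ 898034 mm.
Then N = f²/(c·h) = 208² / (0.015 × 898034) = 43264 / 13471 ≈ 3.21.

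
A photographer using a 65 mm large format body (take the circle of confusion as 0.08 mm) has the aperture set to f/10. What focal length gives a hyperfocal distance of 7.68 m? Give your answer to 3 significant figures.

78.0 mm

From H = f²/(N·c) + f, with f ≪ H: f ≈ √(H·N·c) = √(7680 × 10 × 0.08) = √6144.0 ≈ 78.38 mm.
Exact: f² + N·c·f − N·c·H = 0 ⇒ f = (−N·c + √((N·c)² + 4·N·c·H))/2 = (−0.8 + √24577)/2 ≈ 77.985 mm ≈ 78.0 mm.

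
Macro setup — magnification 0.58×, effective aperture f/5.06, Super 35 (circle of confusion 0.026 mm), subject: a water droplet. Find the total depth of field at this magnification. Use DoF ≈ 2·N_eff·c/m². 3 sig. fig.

0.782 mm

At magnification m, DoF ≈ 2·N_eff·c/m² = 2 × 5.06 × 0.026 / 0.58² = 0.2631 / 0.3364 ≈ 0.782 mm.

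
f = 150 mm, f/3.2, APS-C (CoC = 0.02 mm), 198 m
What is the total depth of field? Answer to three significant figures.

Hyperfocal distance H = f²/(N·c) + f = 150²/(3.2 × 0.02) + 150 = 22500/0.064 + 150 ≈ 351712.5 mm ≈ 351.7 m.
Near limit Dn = s·(H − f)/(H + s − 2f) = 198000 × (351712.5 − 150) / (351712.5 + 198000 − 2 × 150) = 198000 × 351562.5 / 549412.5 ≈ 126698 mm.
Far limit Df = s·(H − f)/(H − s) = 198000 × (351712.5 − 150) / (351712.5 − 198000) = 198000 × 351562.5 / 153712.5 ≈ 452854 mm.
Depth of field = Df − Dn = 452854 − 126698 ≈ 326156 mm ≈ 326 m.

326 m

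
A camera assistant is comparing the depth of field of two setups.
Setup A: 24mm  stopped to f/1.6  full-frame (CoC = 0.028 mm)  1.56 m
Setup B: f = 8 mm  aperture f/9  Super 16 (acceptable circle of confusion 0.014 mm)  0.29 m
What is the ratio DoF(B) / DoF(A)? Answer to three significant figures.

Setup A: H = 24²/(1.6×0.028) + 24 ≈ 12881.1 mm; DoF = Df − Dn = 1771.65 − 1393.52 ≈ 378.13 mm.
Setup B: H = 8²/(9×0.014) + 8 ≈ 515.9 mm; DoF = Df − Dn = 651.96 − 186.47 ≈ 465.49 mm.
Ratio = 465.49 / 378.13 ≈ 1.23.

1.23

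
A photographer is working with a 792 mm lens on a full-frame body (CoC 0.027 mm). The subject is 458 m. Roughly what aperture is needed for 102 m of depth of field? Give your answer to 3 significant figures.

f/5.59

Write h = H − f = f²/(N·c). The thin-lens limits are Dn = s·h/(h + (s−f)) and Df = s·h/(h − (s−f)), so DoF = Df − Dn = 2·s·(s−f)·h / (h² − (s−f)²).
That is a quadratic in h: DoF·h² − 2·s·(s−f)·h − DoF·(s−f)² = 0 ⇒ h = (s−f)·(s + √(s² + DoF²)) / DoF = 457208 × (458000 + √(458000² + 102000²)) / 102000 = 457208 × (458000 + 469221) / 102000 ≈ 4156203 mm.
Then N = f²/(c·h) = 792² / (0.027 × 4156203) = 627264 / 112217 ≈ 5.59.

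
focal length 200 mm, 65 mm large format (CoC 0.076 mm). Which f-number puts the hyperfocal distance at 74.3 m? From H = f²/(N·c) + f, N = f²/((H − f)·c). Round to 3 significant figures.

Rearrange H = f²/(N·c) + f for N: N = f² / ((H − f)·c).
N = 200² / ((74300 − 200) × 0.076) = 40000 / 5632 ≈ 7.10.

f/7.10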